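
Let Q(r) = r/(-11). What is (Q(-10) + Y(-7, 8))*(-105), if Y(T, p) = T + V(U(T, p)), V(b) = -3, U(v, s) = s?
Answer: 10500/11 ≈ 954.54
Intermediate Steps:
Q(r) = -r/11 (Q(r) = r*(-1/11) = -r/11)
Y(T, p) = -3 + T (Y(T, p) = T - 3 = -3 + T)
(Q(-10) + Y(-7, 8))*(-105) = (-1/11*(-10) + (-3 - 7))*(-105) = (10/11 - 10)*(-105) = -100/11*(-105) = 10500/11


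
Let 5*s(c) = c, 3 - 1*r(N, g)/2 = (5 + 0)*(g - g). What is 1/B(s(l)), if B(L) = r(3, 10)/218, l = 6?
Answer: 109/3 ≈ 36.333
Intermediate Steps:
r(N, g) = 6 (r(N, g) = 6 - 2*(5 + 0)*(g - g) = 6 - 10*0 = 6 - 2*0 = 6 + 0 = 6)
s(c) = c/5
B(L) = 3/109 (B(L) = 6/218 = 6*(1/218) = 3/109)
1/B(s(l)) = 1/(3/109) = 109/3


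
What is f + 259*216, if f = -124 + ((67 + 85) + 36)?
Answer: 56008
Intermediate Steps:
f = 64 (f = -124 + (152 + 36) = -124 + 188 = 64)
f + 259*216 = 64 + 259*216 = 64 + 55944 = 56008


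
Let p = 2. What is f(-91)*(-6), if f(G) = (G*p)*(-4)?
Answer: -4368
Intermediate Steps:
f(G) = -8*G (f(G) = (G*2)*(-4) = (2*G)*(-4) = -8*G)
f(-91)*(-6) = -8*(-91)*(-6) = 728*(-6) = -4368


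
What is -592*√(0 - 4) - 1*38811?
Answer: -38811 - 1184*I ≈ -38811.0 - 1184.0*I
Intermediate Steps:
-592*√(0 - 4) - 1*38811 = -1184*I - 38811 = -38811 - 1184*I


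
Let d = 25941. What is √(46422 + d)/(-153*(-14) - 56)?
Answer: √72363/2086 ≈ 0.12896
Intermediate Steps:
√(46422 + d)/(-153*(-14) - 56) = √(46422 + 25941)/(-153*(-14) - 56) = √72363/(2142 - 56) = √72363/2086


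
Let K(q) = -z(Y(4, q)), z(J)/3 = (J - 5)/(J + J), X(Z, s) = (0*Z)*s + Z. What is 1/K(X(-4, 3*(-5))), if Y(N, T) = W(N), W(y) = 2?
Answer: 4/9 ≈ 0.44444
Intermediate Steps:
Y(N, T) = 2
X(Z, s) = Z (X(Z, s) = 0*s + Z = 0 + Z = Z)
z(J) = 3*(-5 + J)/(2*J) (z(J) = 3*((J - 5)/(J + J)) = 3*((-5 + J)/((2*J))) = 3*((-5 + J)*(1/(2*J))) = 3*((-5 + J)/(2*J)) = 3*(-5 + J)/(2*J))
K(q) = 9/4 (K(q) = -3*(-5 + 2)/(2*2) = -3*(-3)/(2*2) = -1*(-9/4) = 9/4)
1/K(X(-4, 3*(-5))) = 1/(9/4) = 4/9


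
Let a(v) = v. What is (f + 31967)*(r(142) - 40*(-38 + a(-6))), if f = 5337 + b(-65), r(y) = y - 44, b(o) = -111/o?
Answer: 4505410318/65 ≈ 6.9314e+7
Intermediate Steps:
r(y) = -44 + y
f = 347016/65 (f = 5337 - 111/(-65) = 5337 - 111*(-1/65) = 5337 + 111/65 = 347016/65 ≈ 5338.7)
(f + 31967)*(r(142) - 40*(-38 + a(-6))) = (347016/65 + 31967)*((-44 + 142) - 40*(-38 - 6)) = 2424871*(98 - 40*(-44))/65 = 2424871*(98 + 1760)/65 = (2424871/65)*1858 = 4505410318/65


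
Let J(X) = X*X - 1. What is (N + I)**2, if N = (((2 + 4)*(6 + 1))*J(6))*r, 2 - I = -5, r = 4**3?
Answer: 8852363569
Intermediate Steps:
J(X) = -1 + X**2 (J(X) = X**2 - 1 = -1 + X**2)
r = 64
I = 7 (I = 2 - 1*(-5) = 2 + 5 = 7)
N = 94080 (N = (((2 + 4)*(6 + 1))*(-1 + 6**2))*64 = ((6*7)*(-1 + 36))*64 = (42*35)*64 = 1470*64 = 94080)
(N + I)**2 = (94080 + 7)**2 = 94087**2 = 8852363569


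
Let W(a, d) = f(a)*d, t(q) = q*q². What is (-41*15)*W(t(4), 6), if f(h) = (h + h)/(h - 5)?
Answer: -472320/59 ≈ -8005.4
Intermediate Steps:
t(q) = q³
f(h) = 2*h/(-5 + h) (f(h) = (2*h)/(-5 + h) = 2*h/(-5 + h))
W(a, d) = 2*a*d/(-5 + a) (W(a, d) = (2*a/(-5 + a))*d = 2*a*d/(-5 + a))
(-41*15)*W(t(4), 6) = (-41*15)*(2*4³*6/(-5 + 4³)) = -1230*64*6/(-5 + 64) = -1230*64*6/59 = -615*768/59 = -472320/59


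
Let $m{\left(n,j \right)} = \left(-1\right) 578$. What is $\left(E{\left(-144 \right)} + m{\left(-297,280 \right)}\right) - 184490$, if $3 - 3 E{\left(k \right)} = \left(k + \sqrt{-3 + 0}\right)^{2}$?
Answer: $-191978 + 96 i \sqrt{3} \approx -1.9198 \cdot 10^{5} + 166.28 i$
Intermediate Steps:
$E{\left(k \right)} = 1 - \frac{\left(k + i \sqrt{3}\right)^{2}}{3}$ ($E{\left(k \right)} = 1 - \frac{\left(k + \sqrt{-3 + 0}\right)^{2}}{3} = 1 - \frac{\left(k + \sqrt{-3}\right)^{2}}{3} = 1 - \frac{\left(k + i \sqrt{3}\right)^{2}}{3}$)
$m{\left(n,j \right)} = -578$
$\left(E{\left(-144 \right)} + m{\left(-297,280 \right)}\right) - 184490 = \left(\left(1 - \frac{\left(-144 + i \sqrt{3}\right)^{2}}{3}\right) - 578\right) - 184490 = \left(-577 - \frac{\left(-144 + i \sqrt{3}\right)^{2}}{3}\right) - 184490 = -185067 - \frac{\left(-144 + i \sqrt{3}\right)^{2}}{3}$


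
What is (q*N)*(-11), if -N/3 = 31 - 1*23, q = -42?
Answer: -11088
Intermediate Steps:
N = -24 (N = -3*(31 - 1*23) = -3*(31 - 23) = -3*8 = -24)
(q*N)*(-11) = -42*(-24)*(-11) = 1008*(-11) = -11088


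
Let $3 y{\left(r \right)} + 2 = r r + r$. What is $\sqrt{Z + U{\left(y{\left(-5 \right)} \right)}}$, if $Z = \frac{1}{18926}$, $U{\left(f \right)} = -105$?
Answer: $\frac{i \sqrt{37610296054}}{18926} \approx 10.247 i$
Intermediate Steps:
$y{\left(r \right)} = - \frac{2}{3} + \frac{r}{3} + \frac{r^{2}}{3}$ ($y{\left(r \right)} = - \frac{2}{3} + \frac{r r + r}{3} = - \frac{2}{3} + \frac{r^{2} + r}{3} = - \frac{2}{3} + \frac{r + r^{2}}{3} = - \frac{2}{3} + \left(\frac{r}{3} + \frac{r^{2}}{3}\right) = - \frac{2}{3} + \frac{r}{3} + \frac{r^{2}}{3}$)
$Z = \frac{1}{18926} \approx 5.2837 \cdot 10^{-5}$
$\sqrt{Z + U{\left(y{\left(-5 \right)} \right)}} = \sqrt{\frac{1}{18926} - 105} = \sqrt{- \frac{1987229}{18926}} = \frac{i \sqrt{37610296054}}{18926}$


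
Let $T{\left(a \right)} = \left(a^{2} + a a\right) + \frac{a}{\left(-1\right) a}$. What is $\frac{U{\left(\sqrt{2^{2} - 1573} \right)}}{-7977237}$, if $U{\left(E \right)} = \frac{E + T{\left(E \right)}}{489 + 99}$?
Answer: $\frac{3139}{4690615356} - \frac{i \sqrt{1569}}{4690615356} \approx 6.6921 \cdot 10^{-7} - 8.4446 \cdot 10^{-9} i$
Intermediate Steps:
$T{\left(a \right)} = -1 + 2 a^{2}$ ($T{\left(a \right)} = \left(a^{2} + a^{2}\right) + a \left(- \frac{1}{a}\right) = 2 a^{2} - 1 = -1 + 2 a^{2}$)
$U{\left(E \right)} = - \frac{1}{588} + \frac{E^{2}}{294} + \frac{E}{588}$ ($U{\left(E \right)} = \frac{E + \left(-1 + 2 E^{2}\right)}{489 + 99} = \frac{-1 + E + 2 E^{2}}{588} = \left(-1 + E + 2 E^{2}\right) \frac{1}{588} = - \frac{1}{588} + \frac{E^{2}}{294} + \frac{E}{588}$)
$\frac{U{\left(\sqrt{2^{2} - 1573} \right)}}{-7977237} = \frac{- \frac{1}{588} + \frac{\left(\sqrt{2^{2} - 1573}\right)^{2}}{294} + \frac{\sqrt{2^{2} - 1573}}{588}}{-7977237} = \left(- \frac{1}{588} + \frac{\left(\sqrt{4 - 1573}\right)^{2}}{294} + \frac{\sqrt{4 - 1573}}{588}\right) \left(- \frac{1}{7977237}\right) = \left(- \frac{1}{588} + \frac{\left(\sqrt{-1569}\right)^{2}}{294} + \frac{\sqrt{-1569}}{588}\right) \left(- \frac{1}{7977237}\right) = \left(- \frac{1}{588} + \frac{\left(i \sqrt{1569}\right)^{2}}{294} + \frac{i \sqrt{1569}}{588}\right) \left(- \frac{1}{7977237}\right) = \left(- \frac{1}{588} + \frac{1}{294} \left(-1569\right) + \frac{i \sqrt{1569}}{588}\right) \left(- \frac{1}{7977237}\right) = \left(- \frac{1}{588} - \frac{523}{98} + \frac{i \sqrt{1569}}{588}\right) \left(- \frac{1}{7977237}\right) = \left(- \frac{3139}{588} + \frac{i \sqrt{1569}}{588}\right) \left(- \frac{1}{7977237}\right) = \frac{3139}{4690615356} - \frac{i \sqrt{1569}}{4690615356}$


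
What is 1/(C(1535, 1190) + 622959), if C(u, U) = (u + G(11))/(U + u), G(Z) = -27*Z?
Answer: 2725/1697564513 ≈ 1.6052e-6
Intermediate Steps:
C(u, U) = (-297 + u)/(U + u) (C(u, U) = (u - 27*11)/(U + u) = (u - 297)/(U + u) = (-297 + u)/(U + u))
1/(C(1535, 1190) + 622959) = 1/((-297 + 1535)/(1190 + 1535) + 622959) = 1/(1238/2725 + 622959) = 1/(1697564513/2725) = 2725/1697564513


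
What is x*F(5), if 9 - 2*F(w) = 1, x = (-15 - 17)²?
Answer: 4096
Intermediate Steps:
x = 1024 (x = (-32)² = 1024)
F(w) = 4 (F(w) = 9/2 - ½*1 = 9/2 - ½ = 4)
x*F(5) = 1024*4 = 4096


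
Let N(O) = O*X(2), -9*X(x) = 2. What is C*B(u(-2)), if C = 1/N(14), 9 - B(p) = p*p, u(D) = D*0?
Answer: -81/28 ≈ -2.8929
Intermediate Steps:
X(x) = -2/9 (X(x) = -1/9*2 = -2/9)
u(D) = 0
N(O) = -2*O/9 (N(O) = O*(-2/9) = -2*O/9)
B(p) = 9 - p**2 (B(p) = 9 - p*p = 9 - p**2)
C = -9/28 (C = 1/(-2/9*14) = 1/(-28/9) = -9/28 ≈ -0.32143)
C*B(u(-2)) = -9*(9 - 1*0**2)/28 = -9*(9 - 1*0)/28 = -9*(9 + 0)/28 = -9/28*9 = -81/28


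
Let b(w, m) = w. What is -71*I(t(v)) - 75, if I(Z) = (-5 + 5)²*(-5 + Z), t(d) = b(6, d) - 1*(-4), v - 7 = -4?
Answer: -75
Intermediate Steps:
v = 3 (v = 7 - 4 = 3)
t(d) = 10 (t(d) = 6 - 1*(-4) = 6 + 4 = 10)
I(Z) = 0 (I(Z) = 0²*(-5 + Z) = 0*(-5 + Z) = 0)
-71*I(t(v)) - 75 = -71*0 - 75 = 0 - 75 = -75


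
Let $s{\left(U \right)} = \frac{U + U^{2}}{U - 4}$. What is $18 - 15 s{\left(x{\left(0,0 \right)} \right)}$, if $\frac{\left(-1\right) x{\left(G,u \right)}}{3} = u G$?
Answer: $18$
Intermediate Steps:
$x{\left(G,u \right)} = - 3 G u$ ($x{\left(G,u \right)} = - 3 u G = - 3 G u$)
$s{\left(U \right)} = \frac{U + U^{2}}{-4 + U}$
$18 - 15 s{\left(x{\left(0,0 \right)} \right)} = 18 - 15 \frac{\left(-3\right) 0 \cdot 0 \left(1 - 0 \cdot 0\right)}{-4 - 0 \cdot 0} = 18 - 15 \frac{0 \left(1 + 0\right)}{-4 + 0} = 18 - 15 \cdot 0 \frac{1}{-4} \cdot 1 = 18 - 15 \cdot 0 \left(- \frac{1}{4}\right) 1 = 18 - 0 = 18 + 0 = 18$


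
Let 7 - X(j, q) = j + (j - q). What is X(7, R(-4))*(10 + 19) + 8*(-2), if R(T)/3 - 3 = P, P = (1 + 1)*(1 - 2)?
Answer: -132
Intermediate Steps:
P = -2 (P = 2*(-1) = -2)
R(T) = 3 (R(T) = 9 + 3*(-2) = 9 - 6 = 3)
X(j, q) = 7 + q - 2*j (X(j, q) = 7 - (j + (j - q)) = 7 - (-q + 2*j) = 7 + (q - 2*j) = 7 + q - 2*j)
X(7, R(-4))*(10 + 19) + 8*(-2) = (7 + 3 - 2*7)*(10 + 19) + 8*(-2) = (7 + 3 - 14)*29 - 16 = -4*29 - 16 = -116 - 16 = -132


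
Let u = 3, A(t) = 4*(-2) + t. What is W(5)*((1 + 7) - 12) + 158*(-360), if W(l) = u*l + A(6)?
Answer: -56932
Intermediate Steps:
A(t) = -8 + t
W(l) = -2 + 3*l (W(l) = 3*l + (-8 + 6) = 3*l - 2 = -2 + 3*l)
W(5)*((1 + 7) - 12) + 158*(-360) = (-2 + 3*5)*((1 + 7) - 12) + 158*(-360) = (-2 + 15)*(8 - 12) - 56880 = 13*(-4) - 56880 = -52 - 56880 = -56932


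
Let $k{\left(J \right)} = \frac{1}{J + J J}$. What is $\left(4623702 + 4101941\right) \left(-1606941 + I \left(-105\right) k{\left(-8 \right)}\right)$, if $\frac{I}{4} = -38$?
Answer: $-14019106679808$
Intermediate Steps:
$I = -152$ ($I = 4 \left(-38\right) = -152$)
$k{\left(J \right)} = \frac{1}{J + J^{2}}$
$\left(4623702 + 4101941\right) \left(-1606941 + I \left(-105\right) k{\left(-8 \right)}\right) = \left(4623702 + 4101941\right) \left(-1606941 + \left(-152\right) \left(-105\right) \frac{1}{\left(-8\right) \left(1 - 8\right)}\right) = 8725643 \left(-1606941 + 15960 \left(- \frac{1}{8 \left(-7\right)}\right)\right) = 8725643 \left(-1606941 + 15960 \left(\left(- \frac{1}{8}\right) \left(- \frac{1}{7}\right)\right)\right) = 8725643 \left(-1606941 + 15960 \cdot \frac{1}{56}\right) = 8725643 \left(-1606941 + 285\right) = 8725643 \left(-1606656\right) = -14019106679808$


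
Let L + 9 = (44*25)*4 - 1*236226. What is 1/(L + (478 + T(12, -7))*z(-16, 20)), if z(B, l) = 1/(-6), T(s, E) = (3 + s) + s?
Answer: -6/1391515 ≈ -4.3118e-6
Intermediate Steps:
T(s, E) = 3 + 2*s
z(B, l) = -⅙
L = -231835 (L = -9 + ((44*25)*4 - 1*236226) = -9 + (1100*4 - 236226) = -9 + (4400 - 236226) = -9 - 231826 = -231835)
1/(L + (478 + T(12, -7))*z(-16, 20)) = 1/(-231835 + (478 + (3 + 2*12))*(-⅙)) = 1/(-231835 + (478 + (3 + 24))*(-⅙)) = 1/(-231835 + (478 + 27)*(-⅙)) = 1/(-231835 + 505*(-⅙)) = 1/(-231835 - 505/6) = 1/(-1391515/6) = -6/1391515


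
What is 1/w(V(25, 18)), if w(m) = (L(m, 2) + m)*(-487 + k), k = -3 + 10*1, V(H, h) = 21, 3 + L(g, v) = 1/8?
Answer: -1/8700 ≈ -0.00011494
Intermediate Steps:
L(g, v) = -23/8 (L(g, v) = -3 + 1/8 = -23/8)
k = 7 (k = -3 + 10 = 7)
w(m) = 1380 - 480*m (w(m) = (-23/8 + m)*(-487 + 7) = (-23/8 + m)*(-480) = 1380 - 480*m)
1/w(V(25, 18)) = 1/(1380 - 480*21) = 1/(1380 - 10080) = 1/(-8700) = -1/8700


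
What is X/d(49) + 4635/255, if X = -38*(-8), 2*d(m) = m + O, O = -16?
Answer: 20533/561 ≈ 36.601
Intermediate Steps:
d(m) = -8 + m/2 (d(m) = (m - 16)/2 = (-16 + m)/2 = -8 + m/2)
X = 304
X/d(49) + 4635/255 = 304/(-8 + (½)*49) + 4635/255 = 304/(-8 + 49/2) + 4635*(1/255) = 304/(33/2) + 309/17 = 304*(2/33) + 309/17 = 608/33 + 309/17 = 20533/561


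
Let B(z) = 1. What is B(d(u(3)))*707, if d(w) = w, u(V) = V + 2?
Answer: 707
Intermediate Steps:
u(V) = 2 + V
B(d(u(3)))*707 = 1*707 = 707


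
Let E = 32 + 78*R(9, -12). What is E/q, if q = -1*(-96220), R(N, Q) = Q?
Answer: -226/24055 ≈ -0.0093951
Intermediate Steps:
q = 96220
E = -904 (E = 32 + 78*(-12) = 32 - 936 = -904)
E/q = -904/96220 = -904*1/96220 = -226/24055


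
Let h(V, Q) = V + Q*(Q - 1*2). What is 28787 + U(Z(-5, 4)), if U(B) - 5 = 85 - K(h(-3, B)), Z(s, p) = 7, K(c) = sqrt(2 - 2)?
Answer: 28877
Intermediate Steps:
h(V, Q) = V + Q*(-2 + Q) (h(V, Q) = V + Q*(Q - 2) = V + Q*(-2 + Q))
K(c) = 0 (K(c) = sqrt(0) = 0)
U(B) = 90 (U(B) = 5 + (85 - 1*0) = 5 + (85 + 0) = 5 + 85 = 90)
28787 + U(Z(-5, 4)) = 28787 + 90 = 28877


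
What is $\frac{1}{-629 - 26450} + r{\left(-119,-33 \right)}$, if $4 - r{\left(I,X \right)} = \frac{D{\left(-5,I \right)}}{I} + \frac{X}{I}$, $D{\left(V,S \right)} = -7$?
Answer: $\frac{11806325}{3222401} \approx 3.6638$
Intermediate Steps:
$r{\left(I,X \right)} = 4 + \frac{7}{I} - \frac{X}{I}$ ($r{\left(I,X \right)} = 4 - \left(- \frac{7}{I} + \frac{X}{I}\right) = 4 + \frac{7}{I} - \frac{X}{I}$)
$\frac{1}{-629 - 26450} + r{\left(-119,-33 \right)} = \frac{1}{-629 - 26450} + \frac{7 - -33 + 4 \left(-119\right)}{-119} = \frac{1}{-27079} - \frac{7 + 33 - 476}{119} = - \frac{1}{27079} - - \frac{436}{119} = - \frac{1}{27079} + \frac{436}{119} = \frac{11806325}{3222401}$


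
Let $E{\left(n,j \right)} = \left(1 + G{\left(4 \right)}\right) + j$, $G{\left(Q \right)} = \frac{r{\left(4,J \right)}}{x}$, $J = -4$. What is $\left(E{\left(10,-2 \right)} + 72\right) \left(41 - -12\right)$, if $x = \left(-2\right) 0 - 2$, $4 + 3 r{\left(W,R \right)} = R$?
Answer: $\frac{11501}{3} \approx 3833.7$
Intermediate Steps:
$r{\left(W,R \right)} = - \frac{4}{3} + \frac{R}{3}$
$x = -2$ ($x = 0 - 2 = -2$)
$G{\left(Q \right)} = \frac{4}{3}$ ($G{\left(Q \right)} = \frac{- \frac{4}{3} + \frac{1}{3} \left(-4\right)}{-2} = \left(- \frac{4}{3} - \frac{4}{3}\right) \left(- \frac{1}{2}\right) = \left(- \frac{8}{3}\right) \left(- \frac{1}{2}\right) = \frac{4}{3}$)
$E{\left(n,j \right)} = \frac{7}{3} + j$ ($E{\left(n,j \right)} = \left(1 + \frac{4}{3}\right) + j = \frac{7}{3} + j$)
$\left(E{\left(10,-2 \right)} + 72\right) \left(41 - -12\right) = \left(\left(\frac{7}{3} - 2\right) + 72\right) \left(41 - -12\right) = \left(\frac{1}{3} + 72\right) \left(41 + 12\right) = \frac{217}{3} \cdot 53 = \frac{11501}{3}$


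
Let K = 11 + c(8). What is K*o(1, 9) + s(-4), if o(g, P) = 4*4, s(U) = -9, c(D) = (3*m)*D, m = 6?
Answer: 2471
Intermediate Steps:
c(D) = 18*D (c(D) = (3*6)*D = 18*D)
o(g, P) = 16
K = 155 (K = 11 + 18*8 = 11 + 144 = 155)
K*o(1, 9) + s(-4) = 155*16 - 9 = 2480 - 9 = 2471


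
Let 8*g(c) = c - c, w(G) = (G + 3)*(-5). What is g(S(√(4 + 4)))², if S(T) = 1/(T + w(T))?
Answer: 0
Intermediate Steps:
w(G) = -15 - 5*G (w(G) = (3 + G)*(-5) = -15 - 5*G)
S(T) = 1/(-15 - 4*T) (S(T) = 1/(T + (-15 - 5*T)) = 1/(-15 - 4*T))
g(c) = 0 (g(c) = (c - c)/8 = (⅛)*0 = 0)
g(S(√(4 + 4)))² = 0² = 0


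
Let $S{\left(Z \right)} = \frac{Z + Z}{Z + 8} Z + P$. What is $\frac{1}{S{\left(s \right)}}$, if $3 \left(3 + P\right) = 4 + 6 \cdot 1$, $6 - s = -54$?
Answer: $\frac{51}{5417} \approx 0.0094148$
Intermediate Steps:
$s = 60$ ($s = 6 - -54 = 6 + 54 = 60$)
$P = \frac{1}{3}$ ($P = -3 + \frac{4 + 6 \cdot 1}{3} = -3 + \frac{4 + 6}{3} = -3 + \frac{1}{3} \cdot 10 = -3 + \frac{10}{3} = \frac{1}{3} \approx 0.33333$)
$S{\left(Z \right)} = \frac{1}{3} + \frac{2 Z^{2}}{8 + Z}$ ($S{\left(Z \right)} = \frac{Z + Z}{Z + 8} Z + \frac{1}{3} = \frac{2 Z}{8 + Z} Z + \frac{1}{3} = \frac{2 Z^{2}}{8 + Z} + \frac{1}{3} = \frac{1}{3} + \frac{2 Z^{2}}{8 + Z}$)
$\frac{1}{S{\left(s \right)}} = \frac{1}{\frac{1}{3} \frac{1}{8 + 60} \left(8 + 60 + 6 \cdot 60^{2}\right)} = \frac{1}{\frac{1}{3} \cdot \frac{1}{68} \left(8 + 60 + 6 \cdot 3600\right)} = \frac{1}{\frac{1}{3} \cdot \frac{1}{68} \left(8 + 60 + 21600\right)} = \frac{1}{\frac{1}{3} \cdot \frac{1}{68} \cdot 21668} = \frac{1}{\frac{5417}{51}} = \frac{51}{5417}$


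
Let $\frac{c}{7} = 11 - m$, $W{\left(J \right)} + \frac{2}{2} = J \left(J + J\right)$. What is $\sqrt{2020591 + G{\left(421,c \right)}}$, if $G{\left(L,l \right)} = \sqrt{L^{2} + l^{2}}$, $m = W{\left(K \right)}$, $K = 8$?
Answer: $\sqrt{2020591 + \sqrt{836585}} \approx 1421.8$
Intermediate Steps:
$W{\left(J \right)} = -1 + 2 J^{2}$ ($W{\left(J \right)} = -1 + J \left(J + J\right) = -1 + J 2 J = -1 + 2 J^{2}$)
$m = 127$ ($m = -1 + 2 \cdot 8^{2} = -1 + 2 \cdot 64 = -1 + 128 = 127$)
$c = -812$ ($c = 7 \left(11 - 127\right) = 7 \left(-116\right) = -812$)
$\sqrt{2020591 + G{\left(421,c \right)}} = \sqrt{2020591 + \sqrt{421^{2} + \left(-812\right)^{2}}} = \sqrt{2020591 + \sqrt{177241 + 659344}} = \sqrt{2020591 + \sqrt{836585}}$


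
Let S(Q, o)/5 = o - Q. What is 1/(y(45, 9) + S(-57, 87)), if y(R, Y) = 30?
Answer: 1/750 ≈ 0.0013333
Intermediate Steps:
S(Q, o) = -5*Q + 5*o (S(Q, o) = 5*(o - Q) = -5*Q + 5*o)
1/(y(45, 9) + S(-57, 87)) = 1/(30 + (-5*(-57) + 5*87)) = 1/(30 + (285 + 435)) = 1/(30 + 720) = 1/750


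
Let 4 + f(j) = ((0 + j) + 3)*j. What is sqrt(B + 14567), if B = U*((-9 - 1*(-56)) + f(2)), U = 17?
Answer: 2*sqrt(3867) ≈ 124.37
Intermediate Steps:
f(j) = -4 + j*(3 + j) (f(j) = -4 + ((0 + j) + 3)*j = -4 + (j + 3)*j = -4 + (3 + j)*j = -4 + j*(3 + j))
B = 901 (B = 17*((-9 - 1*(-56)) + (-4 + 2**2 + 3*2)) = 17*((-9 + 56) + (-4 + 4 + 6)) = 17*(47 + 6) = 17*53 = 901)
sqrt(B + 14567) = sqrt(901 + 14567) = sqrt(15468) = 2*sqrt(3867)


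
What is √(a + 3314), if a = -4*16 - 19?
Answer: 3*√359 ≈ 56.842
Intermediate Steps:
a = -83 (a = -64 - 19 = -83)
√(a + 3314) = √(-83 + 3314) = √3231 = 3*√359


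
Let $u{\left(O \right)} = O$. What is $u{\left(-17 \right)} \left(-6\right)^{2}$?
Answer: $-612$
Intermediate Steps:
$u{\left(-17 \right)} \left(-6\right)^{2} = - 17 \left(-6\right)^{2} = \left(-17\right) 36 = -612$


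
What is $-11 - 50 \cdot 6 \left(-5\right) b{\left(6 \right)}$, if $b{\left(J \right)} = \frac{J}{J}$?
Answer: $1489$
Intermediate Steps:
$b{\left(J \right)} = 1$
$-11 - 50 \cdot 6 \left(-5\right) b{\left(6 \right)} = -11 - 50 \cdot 6 \left(-5\right) 1 = -11 - 50 \left(\left(-30\right) 1\right) = -11 - -1500 = -11 + 1500 = 1489$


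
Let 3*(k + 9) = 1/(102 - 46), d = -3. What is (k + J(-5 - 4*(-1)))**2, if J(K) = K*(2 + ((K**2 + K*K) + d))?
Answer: 2819041/28224 ≈ 99.881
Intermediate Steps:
k = -1511/168 (k = -9 + 1/(3*(102 - 46)) = -9 + (1/3)/56 = -9 + (1/3)*(1/56) = -9 + 1/168 = -1511/168 ≈ -8.9940)
J(K) = K*(-1 + 2*K**2) (J(K) = K*(2 + ((K**2 + K*K) - 3)) = K*(2 + ((K**2 + K**2) - 3)) = K*(2 + (2*K**2 - 3)) = K*(2 + (-3 + 2*K**2)) = K*(-1 + 2*K**2))
(k + J(-5 - 4*(-1)))**2 = (-1511/168 + (-(-5 - 4*(-1)) + 2*(-5 - 4*(-1))**3))**2 = (-1511/168 + (-(-5 + 4) + 2*(-5 + 4)**3))**2 = (-1511/168 + (-1*(-1) + 2*(-1)**3))**2 = (-1511/168 + (1 + 2*(-1)))**2 = (-1511/168 + (1 - 2))**2 = (-1511/168 - 1)**2 = (-1679/168)**2 = 2819041/28224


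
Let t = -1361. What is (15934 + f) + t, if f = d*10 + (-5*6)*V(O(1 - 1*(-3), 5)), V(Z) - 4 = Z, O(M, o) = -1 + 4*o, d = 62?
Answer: 14503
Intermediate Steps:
V(Z) = 4 + Z
f = -70 (f = 62*10 + (-5*6)*(4 + (-1 + 4*5)) = 620 - 30*(4 + (-1 + 20)) = 620 - 30*(4 + 19) = 620 - 30*23 = 620 - 690 = -70)
(15934 + f) + t = (15934 - 70) - 1361 = 15864 - 1361 = 14503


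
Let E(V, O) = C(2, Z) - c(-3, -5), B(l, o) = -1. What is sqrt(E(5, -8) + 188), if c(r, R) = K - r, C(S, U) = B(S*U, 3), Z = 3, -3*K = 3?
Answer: sqrt(185) ≈ 13.601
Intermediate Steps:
K = -1 (K = -1/3*3 = -1)
C(S, U) = -1
c(r, R) = -1 - r
E(V, O) = -3 (E(V, O) = -1 - (-1 - 1*(-3)) = -1 - (-1 + 3) = -1 - 1*2 = -1 - 2 = -3)
sqrt(E(5, -8) + 188) = sqrt(-3 + 188) = sqrt(185)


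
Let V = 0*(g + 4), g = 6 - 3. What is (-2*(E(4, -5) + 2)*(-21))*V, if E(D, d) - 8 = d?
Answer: 0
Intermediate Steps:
E(D, d) = 8 + d
g = 3
V = 0 (V = 0*(3 + 4) = 0*7 = 0)
(-2*(E(4, -5) + 2)*(-21))*V = (-2*((8 - 5) + 2)*(-21))*0 = (-2*(3 + 2)*(-21))*0 = (-2*5*(-21))*0 = -10*(-21)*0 = 210*0 = 0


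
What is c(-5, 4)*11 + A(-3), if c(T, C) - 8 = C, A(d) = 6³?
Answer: 348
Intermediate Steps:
A(d) = 216
c(T, C) = 8 + C
c(-5, 4)*11 + A(-3) = (8 + 4)*11 + 216 = 12*11 + 216 = 132 + 216 = 348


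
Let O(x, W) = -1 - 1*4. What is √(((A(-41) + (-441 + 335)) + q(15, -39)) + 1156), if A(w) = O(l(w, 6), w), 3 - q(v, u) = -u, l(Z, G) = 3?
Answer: √1009 ≈ 31.765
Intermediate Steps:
O(x, W) = -5 (O(x, W) = -1 - 4 = -5)
q(v, u) = 3 + u (q(v, u) = 3 - (-1)*u = 3 + u)
A(w) = -5
√(((A(-41) + (-441 + 335)) + q(15, -39)) + 1156) = √(((-5 + (-441 + 335)) + (3 - 39)) + 1156) = √(((-5 - 106) - 36) + 1156) = √((-111 - 36) + 1156) = √(-147 + 1156) = √1009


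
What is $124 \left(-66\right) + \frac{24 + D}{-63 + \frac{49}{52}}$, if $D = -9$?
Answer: $- \frac{26410548}{3227} \approx -8184.2$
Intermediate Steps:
$124 \left(-66\right) + \frac{24 + D}{-63 + \frac{49}{52}} = 124 \left(-66\right) + \frac{24 - 9}{-63 + \frac{49}{52}} = -8184 + \frac{15}{-63 + 49 \cdot \frac{1}{52}} = -8184 + \frac{15}{-63 + \frac{49}{52}} = -8184 + \frac{15}{- \frac{3227}{52}} = -8184 + 15 \left(- \frac{52}{3227}\right) = -8184 - \frac{780}{3227} = - \frac{26410548}{3227}$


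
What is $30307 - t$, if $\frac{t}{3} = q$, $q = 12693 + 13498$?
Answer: $-48266$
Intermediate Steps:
$q = 26191$
$t = 78573$ ($t = 3 \cdot 26191 = 78573$)
$30307 - t = 30307 - 78573 = -48266$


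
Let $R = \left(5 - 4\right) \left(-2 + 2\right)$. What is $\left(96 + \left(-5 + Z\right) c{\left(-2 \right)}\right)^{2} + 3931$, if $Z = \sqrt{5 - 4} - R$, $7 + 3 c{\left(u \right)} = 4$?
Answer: $13931$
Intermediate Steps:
$c{\left(u \right)} = -1$ ($c{\left(u \right)} = - \frac{7}{3} + \frac{1}{3} \cdot 4 = - \frac{7}{3} + \frac{4}{3} = -1$)
$R = 0$ ($R = 1 \cdot 0 = 0$)
$Z = 1$ ($Z = \sqrt{5 - 4} - 0 = \sqrt{1} + 0 = 1 + 0 = 1$)
$\left(96 + \left(-5 + Z\right) c{\left(-2 \right)}\right)^{2} + 3931 = \left(96 + \left(-5 + 1\right) \left(-1\right)\right)^{2} + 3931 = \left(96 - -4\right)^{2} + 3931 = \left(96 + 4\right)^{2} + 3931 = 100^{2} + 3931 = 10000 + 3931 = 13931$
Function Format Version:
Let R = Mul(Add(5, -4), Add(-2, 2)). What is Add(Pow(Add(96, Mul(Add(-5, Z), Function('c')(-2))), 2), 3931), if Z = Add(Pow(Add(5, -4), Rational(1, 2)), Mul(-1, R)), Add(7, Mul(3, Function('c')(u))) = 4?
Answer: 13931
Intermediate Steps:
Function('c')(u) = -1 (Function('c')(u) = Add(Rational(-7, 3), Mul(Rational(1, 3), 4)) = Add(Rational(-7, 3), Rational(4, 3)) = -1)
R = 0 (R = Mul(1, 0) = 0)
Z = 1 (Z = Add(Pow(Add(5, -4), Rational(1, 2)), Mul(-1, 0)) = Add(Pow(1, Rational(1, 2)), 0) = Add(1, 0) = 1)
Add(Pow(Add(96, Mul(Add(-5, Z), Function('c')(-2))), 2), 3931) = Add(Pow(Add(96, Mul(Add(-5, 1), -1)), 2), 3931) = Add(Pow(Add(96, Mul(-4, -1)), 2), 3931) = Add(Pow(Add(96, 4), 2), 3931) = Add(Pow(100, 2), 3931) = Add(10000, 3931) = 13931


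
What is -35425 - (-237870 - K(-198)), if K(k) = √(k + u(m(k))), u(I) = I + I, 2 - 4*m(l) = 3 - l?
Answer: 202445 + I*√1190/2 ≈ 2.0245e+5 + 17.248*I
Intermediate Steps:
m(l) = -¼ + l/4 (m(l) = ½ - (3 - l)/4 = ½ + (-¾ + l/4) = -¼ + l/4)
u(I) = 2*I
K(k) = √(-½ + 3*k/2) (K(k) = √(k + 2*(-¼ + k/4)) = √(k + (-½ + k/2)) = √(-½ + 3*k/2))
-35425 - (-237870 - K(-198)) = -35425 - (-237870 - √(-2 + 6*(-198))/2) = -35425 - (-237870 - √(-2 - 1188)/2) = -35425 - (-237870 - √(-1190)/2) = -35425 - (-237870 - I*√1190/2) = -35425 + (237870 + I*√1190/2) = 202445 + I*√1190/2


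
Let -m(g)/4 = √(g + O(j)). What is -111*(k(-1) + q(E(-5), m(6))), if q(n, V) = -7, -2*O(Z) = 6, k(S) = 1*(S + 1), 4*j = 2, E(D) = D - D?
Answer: 777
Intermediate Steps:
E(D) = 0
j = ½ (j = (¼)*2 = ½ ≈ 0.50000)
k(S) = 1 + S (k(S) = 1*(1 + S) = 1 + S)
O(Z) = -3 (O(Z) = -½*6 = -3)
m(g) = -4*√(-3 + g) (m(g) = -4*√(g - 3) = -4*√(-3 + g))
-111*(k(-1) + q(E(-5), m(6))) = -111*((1 - 1) - 7) = -111*(0 - 7) = -111*(-7) = 777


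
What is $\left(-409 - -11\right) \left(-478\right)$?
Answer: $190244$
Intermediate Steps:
$\left(-409 - -11\right) \left(-478\right) = \left(-409 + \left(14 - 3\right)\right) \left(-478\right) = \left(-409 + 11\right) \left(-478\right) = \left(-398\right) \left(-478\right) = 190244$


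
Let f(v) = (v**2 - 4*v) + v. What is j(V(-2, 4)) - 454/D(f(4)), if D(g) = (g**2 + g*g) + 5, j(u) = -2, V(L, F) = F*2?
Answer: -528/37 ≈ -14.270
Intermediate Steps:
V(L, F) = 2*F
f(v) = v**2 - 3*v
D(g) = 5 + 2*g**2 (D(g) = (g**2 + g**2) + 5 = 2*g**2 + 5 = 5 + 2*g**2)
j(V(-2, 4)) - 454/D(f(4)) = -2 - 454/(5 + 2*(4*(-3 + 4))**2) = -2 - 454/(5 + 2*(4*1)**2) = -2 - 454/(5 + 2*4**2) = -2 - 454/(5 + 2*16) = -2 - 454/(5 + 32) = -2 - 454/37 = -528/37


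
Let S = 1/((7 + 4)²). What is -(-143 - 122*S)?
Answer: 17425/121 ≈ 144.01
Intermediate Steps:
S = 1/121 (S = 1/(11²) = 1/121 ≈ 0.0082645)
-(-143 - 122*S) = -(-143 - 122*1/121) = -(-143 - 122/121) = -1*(-17425/121) = 17425/121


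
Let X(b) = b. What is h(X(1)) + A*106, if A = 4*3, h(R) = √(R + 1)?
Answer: 1272 + √2 ≈ 1273.4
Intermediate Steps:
h(R) = √(1 + R)
A = 12
h(X(1)) + A*106 = √(1 + 1) + 12*106 = √2 + 1272 = 1272 + √2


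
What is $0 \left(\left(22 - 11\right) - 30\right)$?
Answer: $0$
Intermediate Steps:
$0 \left(\left(22 - 11\right) - 30\right) = 0 \left(11 - 30\right) = 0 \left(-19\right) = 0$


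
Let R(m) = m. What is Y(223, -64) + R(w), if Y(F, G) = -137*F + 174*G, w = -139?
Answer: -41826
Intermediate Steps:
Y(223, -64) + R(w) = (-137*223 + 174*(-64)) - 139 = (-30551 - 11136) - 139 = -41687 - 139 = -41826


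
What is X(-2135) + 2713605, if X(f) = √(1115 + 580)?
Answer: 2713605 + √1695 ≈ 2.7136e+6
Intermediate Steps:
X(f) = √1695
X(-2135) + 2713605 = √1695 + 2713605 = 2713605 + √1695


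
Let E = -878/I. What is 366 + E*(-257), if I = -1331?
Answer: 261500/1331 ≈ 196.47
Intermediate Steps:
E = 878/1331 (E = -878/(-1331) = -878*(-1/1331) = 878/1331 ≈ 0.65965)
366 + E*(-257) = 366 + (878/1331)*(-257) = 366 - 225646/1331 = 261500/1331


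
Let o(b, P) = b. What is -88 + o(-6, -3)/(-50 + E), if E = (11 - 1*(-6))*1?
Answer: -966/11 ≈ -87.818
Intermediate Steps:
E = 17 (E = (11 + 6)*1 = 17*1 = 17)
-88 + o(-6, -3)/(-50 + E) = -88 - 6/(-50 + 17) = -88 - 6/(-33) = -88 - 6*(-1/33) = -88 + 2/11 = -966/11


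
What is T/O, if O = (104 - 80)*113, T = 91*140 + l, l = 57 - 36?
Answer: 12761/2712 ≈ 4.7054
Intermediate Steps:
l = 21
T = 12761 (T = 91*140 + 21 = 12740 + 21 = 12761)
O = 2712 (O = 24*113 = 2712)
T/O = 12761/2712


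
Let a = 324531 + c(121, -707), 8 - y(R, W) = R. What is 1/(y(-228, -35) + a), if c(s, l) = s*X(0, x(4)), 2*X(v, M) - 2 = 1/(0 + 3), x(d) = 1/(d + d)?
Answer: 6/1949449 ≈ 3.0778e-6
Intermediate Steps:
y(R, W) = 8 - R
x(d) = 1/(2*d)
X(v, M) = 7/6 (X(v, M) = 1 + 1/(2*(0 + 3)) = 1 + (½)/3 = 1 + (½)*(⅓) = 1 + ⅙ = 7/6)
c(s, l) = 7*s/6 (c(s, l) = s*(7/6) = 7*s/6)
a = 1948033/6 (a = 324531 + (7/6)*121 = 324531 + 847/6 = 1948033/6 ≈ 3.2467e+5)
1/(y(-228, -35) + a) = 1/((8 - 1*(-228)) + 1948033/6) = 1/((8 + 228) + 1948033/6) = 1/(236 + 1948033/6) = 1/(1949449/6) = 6/1949449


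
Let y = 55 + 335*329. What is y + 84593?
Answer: 194863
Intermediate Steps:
y = 110270 (y = 55 + 110215 = 110270)
y + 84593 = 110270 + 84593 = 194863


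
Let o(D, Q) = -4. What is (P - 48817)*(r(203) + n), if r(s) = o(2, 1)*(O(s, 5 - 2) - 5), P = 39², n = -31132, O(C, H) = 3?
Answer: 1472040704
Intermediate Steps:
P = 1521
r(s) = 8 (r(s) = -4*(3 - 5) = -4*(-2) = 8)
(P - 48817)*(r(203) + n) = (1521 - 48817)*(8 - 31132) = -47296*(-31124) = 1472040704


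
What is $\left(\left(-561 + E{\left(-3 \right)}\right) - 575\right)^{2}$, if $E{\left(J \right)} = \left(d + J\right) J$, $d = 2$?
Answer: $1283689$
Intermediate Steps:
$E{\left(J \right)} = J \left(2 + J\right)$ ($E{\left(J \right)} = \left(2 + J\right) J = J \left(2 + J\right)$)
$\left(\left(-561 + E{\left(-3 \right)}\right) - 575\right)^{2} = \left(\left(-561 - 3 \left(2 - 3\right)\right) - 575\right)^{2} = \left(\left(-561 - -3\right) - 575\right)^{2} = \left(\left(-561 + 3\right) - 575\right)^{2} = \left(-558 - 575\right)^{2} = \left(-1133\right)^{2} = 1283689$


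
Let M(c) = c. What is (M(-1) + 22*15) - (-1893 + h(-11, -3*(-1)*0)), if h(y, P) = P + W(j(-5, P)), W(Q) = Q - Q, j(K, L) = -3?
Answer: 2222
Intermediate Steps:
W(Q) = 0
h(y, P) = P (h(y, P) = P + 0 = P)
(M(-1) + 22*15) - (-1893 + h(-11, -3*(-1)*0)) = (-1 + 22*15) - (-1893 - 3*(-1)*0) = (-1 + 330) - (-1893 + 3*0) = 329 - (-1893 + 0) = 329 - 1*(-1893) = 329 + 1893 = 2222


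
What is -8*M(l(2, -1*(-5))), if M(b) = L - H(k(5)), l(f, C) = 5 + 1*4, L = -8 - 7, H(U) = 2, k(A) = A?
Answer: 136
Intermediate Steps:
L = -15
l(f, C) = 9 (l(f, C) = 5 + 4 = 9)
M(b) = -17 (M(b) = -15 - 1*2 = -15 - 2 = -17)
-8*M(l(2, -1*(-5))) = -8*(-17) = 136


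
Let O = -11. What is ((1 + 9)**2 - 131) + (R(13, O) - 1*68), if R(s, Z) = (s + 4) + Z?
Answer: -93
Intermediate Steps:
R(s, Z) = 4 + Z + s (R(s, Z) = (4 + s) + Z = 4 + Z + s)
((1 + 9)**2 - 131) + (R(13, O) - 1*68) = ((1 + 9)**2 - 131) + ((4 - 11 + 13) - 1*68) = (10**2 - 131) + (6 - 68) = (100 - 131) - 62 = -31 - 62 = -93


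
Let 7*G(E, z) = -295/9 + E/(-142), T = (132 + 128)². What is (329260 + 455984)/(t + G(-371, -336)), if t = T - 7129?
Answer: 7024792824/540935015 ≈ 12.986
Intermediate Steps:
T = 67600 (T = 260² = 67600)
G(E, z) = -295/63 - E/994 (G(E, z) = (-295/9 + E/(-142))/7 = (-295*⅑ + E*(-1/142))/7 = (-295/9 - E/142)/7 = -295/63 - E/994)
t = 60471 (t = 67600 - 7129 = 60471)
(329260 + 455984)/(t + G(-371, -336)) = (329260 + 455984)/(60471 + (-295/63 - 1/994*(-371))) = 785244/(60471 + (-295/63 + 53/142)) = 785244/(60471 - 38551/8946) = 785244/(540935015/8946) = 785244*(8946/540935015) = 7024792824/540935015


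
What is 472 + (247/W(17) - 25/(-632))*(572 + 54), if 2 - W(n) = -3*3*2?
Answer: 13000023/1580 ≈ 8227.9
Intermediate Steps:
W(n) = 20 (W(n) = 2 - (-3*3)*2 = 2 - (-9)*2 = 2 - 1*(-18) = 2 + 18 = 20)
472 + (247/W(17) - 25/(-632))*(572 + 54) = 472 + (247/20 - 25/(-632))*(572 + 54) = 472 + (247*(1/20) - 25*(-1/632))*626 = 472 + (247/20 + 25/632)*626 = 472 + (39151/3160)*626 = 472 + 12254263/1580 = 13000023/1580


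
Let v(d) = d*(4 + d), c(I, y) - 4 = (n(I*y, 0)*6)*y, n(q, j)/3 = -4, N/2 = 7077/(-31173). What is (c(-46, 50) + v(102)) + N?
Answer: 74976738/10391 ≈ 7215.5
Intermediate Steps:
N = -4718/10391 (N = 2*(7077/(-31173)) = 2*(7077*(-1/31173)) = 2*(-2359/10391) = -4718/10391 ≈ -0.45405)
n(q, j) = -12 (n(q, j) = 3*(-4) = -12)
c(I, y) = 4 - 72*y (c(I, y) = 4 + (-12*6)*y = 4 - 72*y)
(c(-46, 50) + v(102)) + N = ((4 - 72*50) + 102*(4 + 102)) - 4718/10391 = ((4 - 3600) + 102*106) - 4718/10391 = (-3596 + 10812) - 4718/10391 = 7216 - 4718/10391 = 74976738/10391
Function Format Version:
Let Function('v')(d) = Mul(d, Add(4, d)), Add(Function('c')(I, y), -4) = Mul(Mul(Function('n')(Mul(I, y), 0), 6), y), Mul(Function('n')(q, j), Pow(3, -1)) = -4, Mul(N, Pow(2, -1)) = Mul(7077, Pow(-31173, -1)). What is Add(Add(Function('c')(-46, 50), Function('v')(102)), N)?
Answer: Rational(74976738, 10391) ≈ 7215.5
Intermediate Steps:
N = Rational(-4718, 10391) (N = Mul(2, Mul(7077, Pow(-31173, -1))) = Mul(2, Mul(7077, Rational(-1, 31173))) = Mul(2, Rational(-2359, 10391)) = Rational(-4718, 10391) ≈ -0.45405)
Function('n')(q, j) = -12 (Function('n')(q, j) = Mul(3, -4) = -12)
Function('c')(I, y) = Add(4, Mul(-72, y)) (Function('c')(I, y) = Add(4, Mul(Mul(-12, 6), y)) = Add(4, Mul(-72, y)))
Add(Add(Function('c')(-46, 50), Function('v')(102)), N) = Add(Add(Add(4, Mul(-72, 50)), Mul(102, Add(4, 102))), Rational(-4718, 10391)) = Add(Add(Add(4, -3600), Mul(102, 106)), Rational(-4718, 10391)) = Add(Add(-3596, 10812), Rational(-4718, 10391)) = Add(7216, Rational(-4718, 10391)) = Rational(74976738, 10391)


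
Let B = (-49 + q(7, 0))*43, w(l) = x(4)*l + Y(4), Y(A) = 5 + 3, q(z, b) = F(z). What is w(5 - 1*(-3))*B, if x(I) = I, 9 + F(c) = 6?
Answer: -89440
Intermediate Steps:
F(c) = -3 (F(c) = -9 + 6 = -3)
q(z, b) = -3
Y(A) = 8
w(l) = 8 + 4*l (w(l) = 4*l + 8 = 8 + 4*l)
B = -2236 (B = (-49 - 3)*43 = -52*43 = -2236)
w(5 - 1*(-3))*B = (8 + 4*(5 - 1*(-3)))*(-2236) = (8 + 4*(5 + 3))*(-2236) = (8 + 4*8)*(-2236) = (8 + 32)*(-2236) = 40*(-2236) = -89440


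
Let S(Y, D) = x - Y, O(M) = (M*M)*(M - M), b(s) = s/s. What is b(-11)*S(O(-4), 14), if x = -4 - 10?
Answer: -14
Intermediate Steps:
x = -14
b(s) = 1
O(M) = 0 (O(M) = M**2*0 = 0)
S(Y, D) = -14 - Y
b(-11)*S(O(-4), 14) = 1*(-14 - 1*0) = 1*(-14 + 0) = 1*(-14) = -14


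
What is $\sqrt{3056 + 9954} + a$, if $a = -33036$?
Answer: $-33036 + \sqrt{13010} \approx -32922.0$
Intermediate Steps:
$\sqrt{3056 + 9954} + a = \sqrt{3056 + 9954} - 33036 = \sqrt{13010} - 33036 = -33036 + \sqrt{13010}$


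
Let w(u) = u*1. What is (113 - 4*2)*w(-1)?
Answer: -105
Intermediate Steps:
w(u) = u
(113 - 4*2)*w(-1) = (113 - 4*2)*(-1) = (113 - 8)*(-1) = 105*(-1) = -105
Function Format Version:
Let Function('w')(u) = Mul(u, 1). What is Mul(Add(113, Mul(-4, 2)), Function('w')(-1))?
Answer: -105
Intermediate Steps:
Function('w')(u) = u
Mul(Add(113, Mul(-4, 2)), Function('w')(-1)) = Mul(Add(113, Mul(-4, 2)), -1) = Mul(Add(113, -8), -1) = Mul(105, -1) = -105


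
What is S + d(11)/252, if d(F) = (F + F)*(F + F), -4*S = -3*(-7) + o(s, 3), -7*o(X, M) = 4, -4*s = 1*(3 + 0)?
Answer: -803/252 ≈ -3.1865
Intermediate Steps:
s = -¾ (s = -(3 + 0)/4 = -3/4 = -¼*3 = -¾ ≈ -0.75000)
o(X, M) = -4/7 (o(X, M) = -⅐*4 = -4/7)
S = -143/28 (S = -(-3*(-7) - 4/7)/4 = -(21 - 4/7)/4 = -¼*143/7 = -143/28 ≈ -5.1071)
d(F) = 4*F² (d(F) = (2*F)*(2*F) = 4*F²)
S + d(11)/252 = -143/28 + (4*11²)/252 = -143/28 + (4*121)*(1/252) = -143/28 + 484*(1/252) = -143/28 + 121/63 = -803/252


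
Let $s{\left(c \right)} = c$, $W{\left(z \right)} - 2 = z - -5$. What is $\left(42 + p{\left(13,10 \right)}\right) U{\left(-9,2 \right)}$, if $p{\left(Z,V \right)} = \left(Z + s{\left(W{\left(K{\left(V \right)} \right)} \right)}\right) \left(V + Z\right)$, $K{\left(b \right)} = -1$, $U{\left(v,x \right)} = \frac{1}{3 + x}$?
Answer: $\frac{479}{5} \approx 95.8$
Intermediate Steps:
$W{\left(z \right)} = 7 + z$ ($W{\left(z \right)} = 2 + \left(z - -5\right) = 2 + \left(z + 5\right) = 2 + \left(5 + z\right) = 7 + z$)
$p{\left(Z,V \right)} = \left(6 + Z\right) \left(V + Z\right)$ ($p{\left(Z,V \right)} = \left(Z + \left(7 - 1\right)\right) \left(V + Z\right) = \left(Z + 6\right) \left(V + Z\right) = \left(6 + Z\right) \left(V + Z\right)$)
$\left(42 + p{\left(13,10 \right)}\right) U{\left(-9,2 \right)} = \frac{42 + \left(13^{2} + 6 \cdot 10 + 6 \cdot 13 + 10 \cdot 13\right)}{3 + 2} = \frac{42 + \left(169 + 60 + 78 + 130\right)}{5} = \left(42 + 437\right) \frac{1}{5} = 479 \cdot \frac{1}{5} = \frac{479}{5}$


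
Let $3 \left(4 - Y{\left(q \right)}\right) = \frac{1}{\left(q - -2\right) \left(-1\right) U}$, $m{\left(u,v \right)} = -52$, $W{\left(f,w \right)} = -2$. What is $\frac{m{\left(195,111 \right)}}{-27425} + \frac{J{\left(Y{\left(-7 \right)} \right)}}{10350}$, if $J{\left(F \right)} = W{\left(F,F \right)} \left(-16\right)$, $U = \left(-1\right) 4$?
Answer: $\frac{28316}{5676975} \approx 0.0049879$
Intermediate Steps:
$U = -4$
$Y{\left(q \right)} = 4 - \frac{1}{3 \left(8 + 4 q\right)}$ ($Y{\left(q \right)} = 4 - \frac{1}{3 \left(q - -2\right) \left(-1\right) \left(-4\right)} = 4 - \frac{1}{3 \left(q + 2\right) \left(-1\right) \left(-4\right)} = 4 - \frac{1}{3 \left(2 + q\right) \left(-1\right) \left(-4\right)} = 4 - \frac{1}{3 \left(-2 - q\right) \left(-4\right)} = 4 - \frac{1}{3 \left(8 + 4 q\right)}$)
$J{\left(F \right)} = 32$ ($J{\left(F \right)} = \left(-2\right) \left(-16\right) = 32$)
$\frac{m{\left(195,111 \right)}}{-27425} + \frac{J{\left(Y{\left(-7 \right)} \right)}}{10350} = - \frac{52}{-27425} + \frac{32}{10350} = \left(-52\right) \left(- \frac{1}{27425}\right) + 32 \cdot \frac{1}{10350} = \frac{52}{27425} + \frac{16}{5175} = \frac{28316}{5676975}$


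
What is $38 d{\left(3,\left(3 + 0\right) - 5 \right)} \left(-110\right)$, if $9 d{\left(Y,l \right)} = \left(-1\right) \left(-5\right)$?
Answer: $- \frac{20900}{9} \approx -2322.2$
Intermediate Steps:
$d{\left(Y,l \right)} = \frac{5}{9}$ ($d{\left(Y,l \right)} = \frac{\left(-1\right) \left(-5\right)}{9} = \frac{1}{9} \cdot 5 = \frac{5}{9}$)
$38 d{\left(3,\left(3 + 0\right) - 5 \right)} \left(-110\right) = 38 \cdot \frac{5}{9} \left(-110\right) = \frac{190}{9} \left(-110\right) = - \frac{20900}{9}$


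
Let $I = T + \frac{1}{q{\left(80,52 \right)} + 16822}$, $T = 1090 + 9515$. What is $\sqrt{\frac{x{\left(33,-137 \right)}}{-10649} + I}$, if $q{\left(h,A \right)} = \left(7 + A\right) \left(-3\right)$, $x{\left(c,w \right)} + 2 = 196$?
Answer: $\frac{2 \sqrt{83298118331546725530}}{177252605} \approx 102.98$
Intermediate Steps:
$x{\left(c,w \right)} = 194$ ($x{\left(c,w \right)} = -2 + 196 = 194$)
$q{\left(h,A \right)} = -21 - 3 A$
$T = 10605$
$I = \frac{176520226}{16645}$ ($I = 10605 + \frac{1}{\left(-21 - 156\right) + 16822} = 10605 + \frac{1}{-177 + 16822} = 10605 + \frac{1}{16645} = \frac{176520226}{16645} \approx 10605.0$)
$\sqrt{\frac{x{\left(33,-137 \right)}}{-10649} + I} = \sqrt{\frac{194}{-10649} + \frac{176520226}{16645}} = \sqrt{194 \left(- \frac{1}{10649}\right) + \frac{176520226}{16645}} = \sqrt{- \frac{194}{10649} + \frac{176520226}{16645}} = \sqrt{\frac{1879760657544}{177252605}} = \frac{2 \sqrt{83298118331546725530}}{177252605}$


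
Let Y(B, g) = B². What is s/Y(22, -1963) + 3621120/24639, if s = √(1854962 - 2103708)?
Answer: 1207040/8213 + I*√248746/484 ≈ 146.97 + 1.0305*I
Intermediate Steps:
s = I*√248746 (s = √(-248746) = I*√248746 ≈ 498.74*I)
s/Y(22, -1963) + 3621120/24639 = (I*√248746)/(22²) + 3621120/24639 = (I*√248746)/484 + 3621120*(1/24639) = (I*√248746)*(1/484) + 1207040/8213 = I*√248746/484 + 1207040/8213 = 1207040/8213 + I*√248746/484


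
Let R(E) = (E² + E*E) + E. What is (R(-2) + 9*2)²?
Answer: 576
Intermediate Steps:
R(E) = E + 2*E² (R(E) = (E² + E²) + E = 2*E² + E = E + 2*E²)
(R(-2) + 9*2)² = (-2*(1 + 2*(-2)) + 9*2)² = (-2*(1 - 4) + 18)² = (-2*(-3) + 18)² = (6 + 18)² = 24² = 576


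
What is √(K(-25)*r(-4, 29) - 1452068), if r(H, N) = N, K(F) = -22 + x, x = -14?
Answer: 2*I*√363278 ≈ 1205.5*I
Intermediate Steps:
K(F) = -36 (K(F) = -22 - 14 = -36)
√(K(-25)*r(-4, 29) - 1452068) = √(-36*29 - 1452068) = √(-1044 - 1452068) = √(-1453112) = 2*I*√363278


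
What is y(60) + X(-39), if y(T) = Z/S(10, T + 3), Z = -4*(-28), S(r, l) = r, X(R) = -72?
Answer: -304/5 ≈ -60.800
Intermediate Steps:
Z = 112
y(T) = 56/5 (y(T) = 112/10 = 112*(1/10) = 56/5)
y(60) + X(-39) = 56/5 - 72 = -304/5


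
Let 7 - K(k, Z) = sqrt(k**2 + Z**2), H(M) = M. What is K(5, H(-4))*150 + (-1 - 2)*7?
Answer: 1029 - 150*sqrt(41) ≈ 68.531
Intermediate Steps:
K(k, Z) = 7 - sqrt(Z**2 + k**2) (K(k, Z) = 7 - sqrt(k**2 + Z**2) = 7 - sqrt(Z**2 + k**2))
K(5, H(-4))*150 + (-1 - 2)*7 = (7 - sqrt((-4)**2 + 5**2))*150 + (-1 - 2)*7 = (7 - sqrt(16 + 25))*150 - 3*7 = (7 - sqrt(41))*150 - 21 = (1050 - 150*sqrt(41)) - 21 = 1029 - 150*sqrt(41)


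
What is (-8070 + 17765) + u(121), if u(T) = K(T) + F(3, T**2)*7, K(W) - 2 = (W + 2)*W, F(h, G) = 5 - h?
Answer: 24594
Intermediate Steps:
K(W) = 2 + W*(2 + W) (K(W) = 2 + (W + 2)*W = 2 + (2 + W)*W = 2 + W*(2 + W))
u(T) = 16 + T**2 + 2*T (u(T) = (2 + T**2 + 2*T) + (5 - 1*3)*7 = (2 + T**2 + 2*T) + (5 - 3)*7 = (2 + T**2 + 2*T) + 2*7 = (2 + T**2 + 2*T) + 14 = 16 + T**2 + 2*T)
(-8070 + 17765) + u(121) = (-8070 + 17765) + (16 + 121**2 + 2*121) = 9695 + (16 + 14641 + 242) = 9695 + 14899 = 24594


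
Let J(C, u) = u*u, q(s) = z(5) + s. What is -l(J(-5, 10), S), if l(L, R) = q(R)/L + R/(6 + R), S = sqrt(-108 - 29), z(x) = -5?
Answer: (-167*I - 101*sqrt(137))/(100*(sqrt(137) - 6*I)) ≈ -0.74191 - 0.52299*I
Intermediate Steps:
q(s) = -5 + s
J(C, u) = u**2
S = I*sqrt(137) (S = sqrt(-137) = I*sqrt(137) ≈ 11.705*I)
l(L, R) = R/(6 + R) + (-5 + R)/L (l(L, R) = (-5 + R)/L + R/(6 + R) = R/(6 + R) + (-5 + R)/L)
-l(J(-5, 10), S) = -(-30 + I*sqrt(137) + (I*sqrt(137))**2 + 10**2*(I*sqrt(137)))/((10**2)*(6 + I*sqrt(137))) = -(-30 + I*sqrt(137) - 137 + 100*(I*sqrt(137)))/(100*(6 + I*sqrt(137))) = -(-30 + I*sqrt(137) - 137 + 100*I*sqrt(137))/(100*(6 + I*sqrt(137))) = -(-167 + 101*I*sqrt(137))/(100*(6 + I*sqrt(137)))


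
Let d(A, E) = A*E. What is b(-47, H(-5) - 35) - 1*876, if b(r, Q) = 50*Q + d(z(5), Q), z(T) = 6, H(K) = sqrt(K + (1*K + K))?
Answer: -2836 + 56*I*sqrt(15) ≈ -2836.0 + 216.89*I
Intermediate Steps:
H(K) = sqrt(3)*sqrt(K) (H(K) = sqrt(K + (K + K)) = sqrt(K + 2*K) = sqrt(3*K) = sqrt(3)*sqrt(K))
b(r, Q) = 56*Q (b(r, Q) = 50*Q + 6*Q = 56*Q)
b(-47, H(-5) - 35) - 1*876 = 56*(sqrt(3)*sqrt(-5) - 35) - 1*876 = 56*(sqrt(3)*(I*sqrt(5)) - 35) - 876 = 56*(I*sqrt(15) - 35) - 876 = 56*(-35 + I*sqrt(15)) - 876 = (-1960 + 56*I*sqrt(15)) - 876 = -2836 + 56*I*sqrt(15)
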